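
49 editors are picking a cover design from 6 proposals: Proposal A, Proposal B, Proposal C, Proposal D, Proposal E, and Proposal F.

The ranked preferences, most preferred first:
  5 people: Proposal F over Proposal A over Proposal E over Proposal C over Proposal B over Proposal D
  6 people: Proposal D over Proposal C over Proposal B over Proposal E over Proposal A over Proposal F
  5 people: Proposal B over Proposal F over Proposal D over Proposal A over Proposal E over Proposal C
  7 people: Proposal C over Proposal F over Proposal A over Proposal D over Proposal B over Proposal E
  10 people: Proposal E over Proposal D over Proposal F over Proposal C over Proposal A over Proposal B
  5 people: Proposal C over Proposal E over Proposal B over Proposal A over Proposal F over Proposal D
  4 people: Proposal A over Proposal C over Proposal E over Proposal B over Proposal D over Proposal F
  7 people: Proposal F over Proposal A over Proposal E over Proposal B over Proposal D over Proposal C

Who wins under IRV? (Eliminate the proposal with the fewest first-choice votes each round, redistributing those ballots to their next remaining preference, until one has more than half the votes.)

Proposal F

Round 1: Proposal A 4, Proposal B 5, Proposal C 12, Proposal D 6, Proposal E 10, Proposal F 12. Proposal A eliminated.
Round 2: Proposal B 5, Proposal C 16, Proposal D 6, Proposal E 10, Proposal F 12. Proposal B eliminated.
Round 3: Proposal C 16, Proposal D 6, Proposal E 10, Proposal F 17. Proposal D eliminated.
Round 4: Proposal C 22, Proposal E 10, Proposal F 17. Proposal E eliminated.
Round 5: Proposal C 22, Proposal F 27. Proposal F has a majority (≥25).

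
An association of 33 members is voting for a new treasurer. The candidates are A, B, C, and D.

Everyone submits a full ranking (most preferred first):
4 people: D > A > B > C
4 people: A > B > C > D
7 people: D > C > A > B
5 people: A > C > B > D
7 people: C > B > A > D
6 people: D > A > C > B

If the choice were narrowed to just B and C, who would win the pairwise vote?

C

B is ranked above C on 8 ballots; C above B on 25.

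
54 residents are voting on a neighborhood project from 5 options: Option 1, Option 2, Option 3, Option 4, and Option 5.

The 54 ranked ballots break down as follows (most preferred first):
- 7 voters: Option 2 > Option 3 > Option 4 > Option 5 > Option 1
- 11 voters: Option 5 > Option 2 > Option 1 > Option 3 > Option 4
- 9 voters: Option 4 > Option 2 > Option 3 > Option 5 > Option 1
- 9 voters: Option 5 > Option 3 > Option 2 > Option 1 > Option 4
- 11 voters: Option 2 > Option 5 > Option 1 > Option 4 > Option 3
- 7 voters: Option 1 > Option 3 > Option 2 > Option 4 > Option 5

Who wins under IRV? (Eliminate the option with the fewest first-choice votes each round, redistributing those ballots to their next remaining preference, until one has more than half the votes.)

Round 1: Option 1 7, Option 2 18, Option 3 0, Option 4 9, Option 5 20. Option 3 eliminated.
Round 2: Option 1 7, Option 2 18, Option 4 9, Option 5 20. Option 1 eliminated.
Round 3: Option 2 25, Option 4 9, Option 5 20. Option 4 eliminated.
Round 4: Option 2 34, Option 5 20. Option 2 has a majority (≥28).

Option 2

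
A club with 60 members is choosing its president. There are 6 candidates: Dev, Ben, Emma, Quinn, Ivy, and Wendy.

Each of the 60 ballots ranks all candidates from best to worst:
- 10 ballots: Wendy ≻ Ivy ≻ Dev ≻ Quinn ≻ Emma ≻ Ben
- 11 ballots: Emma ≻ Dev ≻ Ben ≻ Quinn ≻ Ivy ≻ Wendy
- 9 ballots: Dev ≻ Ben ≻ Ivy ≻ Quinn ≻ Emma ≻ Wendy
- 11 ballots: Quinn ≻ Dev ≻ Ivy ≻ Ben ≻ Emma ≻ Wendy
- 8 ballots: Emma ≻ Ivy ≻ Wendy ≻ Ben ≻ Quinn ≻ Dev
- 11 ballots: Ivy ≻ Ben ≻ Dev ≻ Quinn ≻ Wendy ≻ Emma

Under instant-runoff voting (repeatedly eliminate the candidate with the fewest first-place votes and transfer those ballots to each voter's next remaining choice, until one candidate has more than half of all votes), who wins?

Ivy

Round 1: Dev 9, Ben 0, Emma 19, Quinn 11, Ivy 11, Wendy 10. Ben eliminated.
Round 2: Dev 9, Emma 19, Quinn 11, Ivy 11, Wendy 10. Dev eliminated.
Round 3: Emma 19, Quinn 11, Ivy 20, Wendy 10. Wendy eliminated.
Round 4: Emma 19, Quinn 11, Ivy 30. Quinn eliminated.
Round 5: Emma 19, Ivy 41. Ivy has a majority (≥31).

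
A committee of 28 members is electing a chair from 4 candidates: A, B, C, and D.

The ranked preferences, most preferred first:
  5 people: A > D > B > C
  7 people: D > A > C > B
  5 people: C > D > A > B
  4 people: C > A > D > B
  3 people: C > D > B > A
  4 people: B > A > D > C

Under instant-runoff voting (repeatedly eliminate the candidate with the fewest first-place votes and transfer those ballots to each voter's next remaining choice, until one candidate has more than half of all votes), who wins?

Round 1: A 5, B 4, C 12, D 7. B eliminated.
Round 2: A 9, C 12, D 7. D eliminated.
Round 3: A 16, C 12. A has a majority (≥15).

A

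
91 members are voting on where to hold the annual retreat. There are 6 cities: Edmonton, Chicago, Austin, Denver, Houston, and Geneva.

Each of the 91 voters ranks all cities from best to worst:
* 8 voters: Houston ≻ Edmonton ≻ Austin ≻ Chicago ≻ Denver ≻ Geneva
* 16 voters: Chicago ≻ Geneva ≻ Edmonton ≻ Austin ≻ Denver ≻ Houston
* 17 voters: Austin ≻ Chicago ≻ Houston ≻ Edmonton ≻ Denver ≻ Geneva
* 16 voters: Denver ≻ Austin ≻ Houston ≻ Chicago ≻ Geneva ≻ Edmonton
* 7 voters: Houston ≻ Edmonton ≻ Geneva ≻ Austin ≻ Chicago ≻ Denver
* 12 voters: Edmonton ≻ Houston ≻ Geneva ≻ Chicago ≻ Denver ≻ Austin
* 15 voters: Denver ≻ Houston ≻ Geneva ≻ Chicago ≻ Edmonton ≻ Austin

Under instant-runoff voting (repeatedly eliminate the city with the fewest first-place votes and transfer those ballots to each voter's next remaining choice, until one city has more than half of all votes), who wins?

Austin

Round 1: Edmonton 12, Chicago 16, Austin 17, Denver 31, Houston 15, Geneva 0. Geneva eliminated.
Round 2: Edmonton 12, Chicago 16, Austin 17, Denver 31, Houston 15. Edmonton eliminated.
Round 3: Chicago 16, Austin 17, Denver 31, Houston 27. Chicago eliminated.
Round 4: Austin 33, Denver 31, Houston 27. Houston eliminated.
Round 5: Austin 48, Denver 43. Austin has a majority (≥46).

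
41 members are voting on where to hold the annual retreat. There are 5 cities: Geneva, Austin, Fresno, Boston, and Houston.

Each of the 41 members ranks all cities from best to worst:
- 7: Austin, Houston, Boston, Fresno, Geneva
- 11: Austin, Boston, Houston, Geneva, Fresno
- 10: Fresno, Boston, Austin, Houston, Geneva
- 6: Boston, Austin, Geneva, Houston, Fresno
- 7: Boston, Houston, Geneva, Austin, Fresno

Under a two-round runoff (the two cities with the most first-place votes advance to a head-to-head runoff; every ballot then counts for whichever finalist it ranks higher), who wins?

Round 1 first-place votes: Geneva 0, Austin 18, Fresno 10, Boston 13, Houston 0. Austin and Boston advance.
Runoff: Austin is ranked above Boston on 18 ballots, Boston above Austin on 23.

Boston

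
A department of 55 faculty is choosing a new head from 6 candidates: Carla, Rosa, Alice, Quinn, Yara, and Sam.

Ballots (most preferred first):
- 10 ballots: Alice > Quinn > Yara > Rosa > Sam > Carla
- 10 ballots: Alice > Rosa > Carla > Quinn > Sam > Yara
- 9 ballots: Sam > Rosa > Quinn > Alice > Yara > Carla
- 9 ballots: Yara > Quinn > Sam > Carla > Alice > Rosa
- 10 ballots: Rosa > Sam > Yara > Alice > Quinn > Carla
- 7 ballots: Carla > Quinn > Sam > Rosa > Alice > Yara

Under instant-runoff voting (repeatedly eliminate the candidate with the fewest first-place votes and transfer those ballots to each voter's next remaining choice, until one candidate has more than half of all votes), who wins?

Sam

Round 1: Carla 7, Rosa 10, Alice 20, Quinn 0, Yara 9, Sam 9. Quinn eliminated.
Round 2: Carla 7, Rosa 10, Alice 20, Yara 9, Sam 9. Carla eliminated.
Round 3: Rosa 10, Alice 20, Yara 9, Sam 16. Yara eliminated.
Round 4: Rosa 10, Alice 20, Sam 25. Rosa eliminated.
Round 5: Alice 20, Sam 35. Sam has a majority (≥28).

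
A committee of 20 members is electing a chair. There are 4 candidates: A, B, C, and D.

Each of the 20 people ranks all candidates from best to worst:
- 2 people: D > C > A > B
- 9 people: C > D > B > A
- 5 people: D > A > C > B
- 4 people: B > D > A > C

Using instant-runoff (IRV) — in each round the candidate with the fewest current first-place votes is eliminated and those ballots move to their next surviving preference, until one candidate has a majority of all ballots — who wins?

Round 1: A 0, B 4, C 9, D 7. A eliminated.
Round 2: B 4, C 9, D 7. B eliminated.
Round 3: C 9, D 11. D has a majority (≥11).

D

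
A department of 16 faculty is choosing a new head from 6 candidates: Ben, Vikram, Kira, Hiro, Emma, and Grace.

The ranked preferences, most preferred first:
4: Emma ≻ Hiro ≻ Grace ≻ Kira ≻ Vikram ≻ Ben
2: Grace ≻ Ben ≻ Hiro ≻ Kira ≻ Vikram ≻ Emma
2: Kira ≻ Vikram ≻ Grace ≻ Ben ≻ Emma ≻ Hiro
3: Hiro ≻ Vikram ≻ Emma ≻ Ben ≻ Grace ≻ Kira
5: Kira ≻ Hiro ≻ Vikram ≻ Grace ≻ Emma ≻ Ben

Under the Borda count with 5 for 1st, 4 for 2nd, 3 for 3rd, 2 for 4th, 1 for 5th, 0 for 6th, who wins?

Ben: 4×0 + 2×4 + 2×2 + 3×2 + 5×0 = 18
Vikram: 4×1 + 2×1 + 2×4 + 3×4 + 5×3 = 41
Kira: 4×2 + 2×2 + 2×5 + 3×0 + 5×5 = 47
Hiro: 4×4 + 2×3 + 2×0 + 3×5 + 5×4 = 57
Emma: 4×5 + 2×0 + 2×1 + 3×3 + 5×1 = 36
Grace: 4×3 + 2×5 + 2×3 + 3×1 + 5×2 = 41

Hiro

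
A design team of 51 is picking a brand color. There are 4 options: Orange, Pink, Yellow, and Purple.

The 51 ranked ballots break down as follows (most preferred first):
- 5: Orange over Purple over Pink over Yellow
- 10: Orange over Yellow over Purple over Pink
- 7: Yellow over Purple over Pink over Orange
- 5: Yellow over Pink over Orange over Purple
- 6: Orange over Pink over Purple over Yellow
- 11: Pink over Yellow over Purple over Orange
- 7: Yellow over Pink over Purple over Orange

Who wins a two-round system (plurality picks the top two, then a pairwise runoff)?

Round 1 first-place votes: Orange 21, Pink 11, Yellow 19, Purple 0. Orange and Yellow advance.
Runoff: Orange is ranked above Yellow on 21 ballots, Yellow above Orange on 30.

Yellow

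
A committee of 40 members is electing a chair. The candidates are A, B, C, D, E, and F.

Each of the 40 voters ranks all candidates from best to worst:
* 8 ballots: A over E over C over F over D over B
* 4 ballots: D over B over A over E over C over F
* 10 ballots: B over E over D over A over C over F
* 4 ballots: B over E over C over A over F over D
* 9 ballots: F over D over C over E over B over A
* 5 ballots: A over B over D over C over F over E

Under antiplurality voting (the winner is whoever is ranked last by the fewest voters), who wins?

C

Last-place votes: A 9, B 8, C 0, D 4, E 5, F 14.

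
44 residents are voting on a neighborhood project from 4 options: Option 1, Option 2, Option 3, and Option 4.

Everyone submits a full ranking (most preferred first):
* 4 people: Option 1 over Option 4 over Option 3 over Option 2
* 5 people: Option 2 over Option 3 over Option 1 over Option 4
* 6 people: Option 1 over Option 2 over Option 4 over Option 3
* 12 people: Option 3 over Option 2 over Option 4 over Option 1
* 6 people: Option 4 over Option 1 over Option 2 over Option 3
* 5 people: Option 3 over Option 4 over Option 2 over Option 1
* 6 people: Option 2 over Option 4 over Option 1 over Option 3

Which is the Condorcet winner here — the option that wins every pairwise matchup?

Option 2 vs Option 1: 28–16
Option 2 vs Option 3: 23–21
Option 2 vs Option 4: 29–15
Option 2 beats every other option.

Option 2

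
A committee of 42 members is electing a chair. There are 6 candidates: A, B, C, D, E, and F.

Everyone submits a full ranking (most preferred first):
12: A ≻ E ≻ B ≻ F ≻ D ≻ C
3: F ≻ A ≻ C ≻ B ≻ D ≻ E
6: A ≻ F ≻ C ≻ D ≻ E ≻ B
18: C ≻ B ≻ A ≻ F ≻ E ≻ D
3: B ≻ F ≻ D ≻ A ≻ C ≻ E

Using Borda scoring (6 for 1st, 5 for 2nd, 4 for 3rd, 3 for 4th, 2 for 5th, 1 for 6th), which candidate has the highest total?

A: 12×6 + 3×5 + 6×6 + 18×4 + 3×3 = 204
B: 12×4 + 3×3 + 6×1 + 18×5 + 3×6 = 171
C: 12×1 + 3×4 + 6×4 + 18×6 + 3×2 = 162
D: 12×2 + 3×2 + 6×3 + 18×1 + 3×4 = 78
E: 12×5 + 3×1 + 6×2 + 18×2 + 3×1 = 114
F: 12×3 + 3×6 + 6×5 + 18×3 + 3×5 = 153

A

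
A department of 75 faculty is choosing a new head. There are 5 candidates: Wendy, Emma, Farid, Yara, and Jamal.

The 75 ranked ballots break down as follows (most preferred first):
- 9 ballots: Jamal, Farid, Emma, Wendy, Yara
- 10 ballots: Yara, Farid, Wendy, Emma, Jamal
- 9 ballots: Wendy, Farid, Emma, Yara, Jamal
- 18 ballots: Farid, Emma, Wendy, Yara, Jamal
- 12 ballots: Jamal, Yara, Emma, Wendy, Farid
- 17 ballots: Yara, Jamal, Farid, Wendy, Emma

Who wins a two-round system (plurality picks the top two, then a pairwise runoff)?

Yara

Round 1 first-place votes: Wendy 9, Emma 0, Farid 18, Yara 27, Jamal 21. Yara and Jamal advance.
Runoff: Yara is ranked above Jamal on 54 ballots, Jamal above Yara on 21.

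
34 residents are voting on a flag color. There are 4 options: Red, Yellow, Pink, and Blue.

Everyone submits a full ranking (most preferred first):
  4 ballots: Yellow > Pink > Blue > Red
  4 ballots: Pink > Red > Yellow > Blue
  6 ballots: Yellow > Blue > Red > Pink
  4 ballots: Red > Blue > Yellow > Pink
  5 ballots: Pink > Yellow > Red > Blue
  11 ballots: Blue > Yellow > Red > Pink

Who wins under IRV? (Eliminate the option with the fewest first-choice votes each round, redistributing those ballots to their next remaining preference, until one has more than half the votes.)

Yellow

Round 1: Red 4, Yellow 10, Pink 9, Blue 11. Red eliminated.
Round 2: Yellow 10, Pink 9, Blue 15. Pink eliminated.
Round 3: Yellow 19, Blue 15. Yellow has a majority (≥18).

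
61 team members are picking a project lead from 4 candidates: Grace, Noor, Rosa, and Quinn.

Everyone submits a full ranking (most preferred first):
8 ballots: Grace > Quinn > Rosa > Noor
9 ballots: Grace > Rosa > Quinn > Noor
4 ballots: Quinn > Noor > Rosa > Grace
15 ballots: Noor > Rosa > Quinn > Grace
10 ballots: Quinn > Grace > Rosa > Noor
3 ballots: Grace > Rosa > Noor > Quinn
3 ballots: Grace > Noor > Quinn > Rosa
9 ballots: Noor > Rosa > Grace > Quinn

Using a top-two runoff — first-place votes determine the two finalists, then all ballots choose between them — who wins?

Grace

Round 1 first-place votes: Grace 23, Noor 24, Rosa 0, Quinn 14. Noor and Grace advance.
Runoff: Noor is ranked above Grace on 28 ballots, Grace above Noor on 33.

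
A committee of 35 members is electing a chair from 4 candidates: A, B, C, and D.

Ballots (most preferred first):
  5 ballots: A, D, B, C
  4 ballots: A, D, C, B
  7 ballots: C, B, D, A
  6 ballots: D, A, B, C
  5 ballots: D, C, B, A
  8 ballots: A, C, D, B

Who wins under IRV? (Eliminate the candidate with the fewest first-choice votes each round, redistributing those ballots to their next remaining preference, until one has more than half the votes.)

Round 1: A 17, B 0, C 7, D 11. B eliminated.
Round 2: A 17, C 7, D 11. C eliminated.
Round 3: A 17, D 18. D has a majority (≥18).

D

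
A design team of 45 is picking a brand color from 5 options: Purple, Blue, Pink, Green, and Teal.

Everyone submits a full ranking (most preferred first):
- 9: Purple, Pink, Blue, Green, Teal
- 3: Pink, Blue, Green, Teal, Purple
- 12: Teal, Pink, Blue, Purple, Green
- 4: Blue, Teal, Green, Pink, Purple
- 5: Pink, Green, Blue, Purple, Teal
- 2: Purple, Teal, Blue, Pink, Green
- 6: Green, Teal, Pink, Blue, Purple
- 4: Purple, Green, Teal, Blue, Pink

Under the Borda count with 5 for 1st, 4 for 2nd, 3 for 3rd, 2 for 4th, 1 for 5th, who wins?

Purple: 9×5 + 3×1 + 12×2 + 4×1 + 5×2 + 2×5 + 6×1 + 4×5 = 122
Blue: 9×3 + 3×4 + 12×3 + 4×5 + 5×3 + 2×3 + 6×2 + 4×2 = 136
Pink: 9×4 + 3×5 + 12×4 + 4×2 + 5×5 + 2×2 + 6×3 + 4×1 = 158
Green: 9×2 + 3×3 + 12×1 + 4×3 + 5×4 + 2×1 + 6×5 + 4×4 = 119
Teal: 9×1 + 3×2 + 12×5 + 4×4 + 5×1 + 2×4 + 6×4 + 4×3 = 140

Pink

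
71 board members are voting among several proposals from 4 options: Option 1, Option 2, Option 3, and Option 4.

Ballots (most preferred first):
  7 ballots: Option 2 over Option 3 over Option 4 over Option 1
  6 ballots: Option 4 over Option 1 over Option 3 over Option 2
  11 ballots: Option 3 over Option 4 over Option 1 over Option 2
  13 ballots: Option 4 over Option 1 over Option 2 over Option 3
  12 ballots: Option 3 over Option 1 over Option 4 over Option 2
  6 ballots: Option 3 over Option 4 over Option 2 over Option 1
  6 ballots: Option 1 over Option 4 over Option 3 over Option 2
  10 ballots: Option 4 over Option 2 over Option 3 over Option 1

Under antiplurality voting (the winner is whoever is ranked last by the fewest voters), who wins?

Option 4

Last-place votes: Option 1 23, Option 2 35, Option 3 13, Option 4 0.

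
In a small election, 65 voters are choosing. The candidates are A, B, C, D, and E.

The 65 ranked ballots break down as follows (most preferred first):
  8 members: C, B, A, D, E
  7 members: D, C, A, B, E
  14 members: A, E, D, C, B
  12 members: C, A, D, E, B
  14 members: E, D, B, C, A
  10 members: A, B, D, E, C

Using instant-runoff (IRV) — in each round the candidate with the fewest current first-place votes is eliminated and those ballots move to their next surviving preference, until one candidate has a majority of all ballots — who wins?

Round 1: A 24, B 0, C 20, D 7, E 14. B eliminated.
Round 2: A 24, C 20, D 7, E 14. D eliminated.
Round 3: A 24, C 27, E 14. E eliminated.
Round 4: A 24, C 41. C has a majority (≥33).

C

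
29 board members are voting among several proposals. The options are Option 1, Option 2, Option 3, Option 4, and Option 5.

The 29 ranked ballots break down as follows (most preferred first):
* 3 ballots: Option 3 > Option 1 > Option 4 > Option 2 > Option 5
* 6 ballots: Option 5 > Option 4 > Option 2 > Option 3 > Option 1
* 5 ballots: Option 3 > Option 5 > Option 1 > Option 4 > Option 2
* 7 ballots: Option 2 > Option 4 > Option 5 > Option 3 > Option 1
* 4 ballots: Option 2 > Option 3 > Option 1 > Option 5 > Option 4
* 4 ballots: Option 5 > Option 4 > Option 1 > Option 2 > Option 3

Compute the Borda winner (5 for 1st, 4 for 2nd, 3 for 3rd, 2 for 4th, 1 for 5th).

Option 5

Option 1: 3×4 + 6×1 + 5×3 + 7×1 + 4×3 + 4×3 = 64
Option 2: 3×2 + 6×3 + 5×1 + 7×5 + 4×5 + 4×2 = 92
Option 3: 3×5 + 6×2 + 5×5 + 7×2 + 4×4 + 4×1 = 86
Option 4: 3×3 + 6×4 + 5×2 + 7×4 + 4×1 + 4×4 = 91
Option 5: 3×1 + 6×5 + 5×4 + 7×3 + 4×2 + 4×5 = 102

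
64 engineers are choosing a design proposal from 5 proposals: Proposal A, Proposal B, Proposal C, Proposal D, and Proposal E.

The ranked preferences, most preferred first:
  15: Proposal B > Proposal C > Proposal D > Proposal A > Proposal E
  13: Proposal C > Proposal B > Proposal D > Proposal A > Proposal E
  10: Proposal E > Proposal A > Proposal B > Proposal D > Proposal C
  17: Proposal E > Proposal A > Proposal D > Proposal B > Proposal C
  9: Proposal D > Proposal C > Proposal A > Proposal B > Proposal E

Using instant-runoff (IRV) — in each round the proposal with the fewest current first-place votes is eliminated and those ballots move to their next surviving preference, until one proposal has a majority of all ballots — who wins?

Round 1: Proposal A 0, Proposal B 15, Proposal C 13, Proposal D 9, Proposal E 27. Proposal A eliminated.
Round 2: Proposal B 15, Proposal C 13, Proposal D 9, Proposal E 27. Proposal D eliminated.
Round 3: Proposal B 15, Proposal C 22, Proposal E 27. Proposal B eliminated.
Round 4: Proposal C 37, Proposal E 27. Proposal C has a majority (≥33).

Proposal C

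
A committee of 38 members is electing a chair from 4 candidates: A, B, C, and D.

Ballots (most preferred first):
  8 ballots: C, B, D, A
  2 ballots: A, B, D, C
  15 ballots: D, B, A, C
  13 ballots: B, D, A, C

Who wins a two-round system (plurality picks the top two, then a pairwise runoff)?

Round 1 first-place votes: A 2, B 13, C 8, D 15. D and B advance.
Runoff: D is ranked above B on 15 ballots, B above D on 23.

B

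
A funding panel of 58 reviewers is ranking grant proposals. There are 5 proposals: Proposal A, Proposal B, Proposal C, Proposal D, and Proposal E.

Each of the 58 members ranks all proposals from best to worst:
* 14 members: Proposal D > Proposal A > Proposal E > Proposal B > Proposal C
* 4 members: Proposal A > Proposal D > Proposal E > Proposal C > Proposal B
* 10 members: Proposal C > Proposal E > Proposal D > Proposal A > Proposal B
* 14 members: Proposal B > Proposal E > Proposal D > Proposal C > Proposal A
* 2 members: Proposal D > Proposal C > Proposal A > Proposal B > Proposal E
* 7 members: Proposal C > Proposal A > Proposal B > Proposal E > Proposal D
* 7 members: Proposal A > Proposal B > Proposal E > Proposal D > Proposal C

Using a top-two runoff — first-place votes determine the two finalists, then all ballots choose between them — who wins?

Round 1 first-place votes: Proposal A 11, Proposal B 14, Proposal C 17, Proposal D 16, Proposal E 0. Proposal C and Proposal D advance.
Runoff: Proposal C is ranked above Proposal D on 17 ballots, Proposal D above Proposal C on 41.

Proposal D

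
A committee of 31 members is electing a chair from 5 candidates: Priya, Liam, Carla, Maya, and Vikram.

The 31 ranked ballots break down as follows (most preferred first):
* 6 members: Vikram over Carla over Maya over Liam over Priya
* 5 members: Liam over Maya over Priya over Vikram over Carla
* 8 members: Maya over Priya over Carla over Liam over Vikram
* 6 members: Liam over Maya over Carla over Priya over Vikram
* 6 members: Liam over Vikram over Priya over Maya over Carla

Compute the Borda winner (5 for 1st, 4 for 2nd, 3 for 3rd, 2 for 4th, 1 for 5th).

Maya

Priya: 6×1 + 5×3 + 8×4 + 6×2 + 6×3 = 83
Liam: 6×2 + 5×5 + 8×2 + 6×5 + 6×5 = 113
Carla: 6×4 + 5×1 + 8×3 + 6×3 + 6×1 = 77
Maya: 6×3 + 5×4 + 8×5 + 6×4 + 6×2 = 114
Vikram: 6×5 + 5×2 + 8×1 + 6×1 + 6×4 = 78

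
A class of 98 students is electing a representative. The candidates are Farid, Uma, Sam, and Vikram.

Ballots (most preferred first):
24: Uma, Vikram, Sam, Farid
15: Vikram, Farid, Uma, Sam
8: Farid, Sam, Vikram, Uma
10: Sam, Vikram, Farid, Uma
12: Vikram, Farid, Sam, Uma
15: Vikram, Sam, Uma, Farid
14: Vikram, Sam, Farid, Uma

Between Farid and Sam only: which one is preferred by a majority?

Farid is ranked above Sam on 35 ballots; Sam above Farid on 63.

Sam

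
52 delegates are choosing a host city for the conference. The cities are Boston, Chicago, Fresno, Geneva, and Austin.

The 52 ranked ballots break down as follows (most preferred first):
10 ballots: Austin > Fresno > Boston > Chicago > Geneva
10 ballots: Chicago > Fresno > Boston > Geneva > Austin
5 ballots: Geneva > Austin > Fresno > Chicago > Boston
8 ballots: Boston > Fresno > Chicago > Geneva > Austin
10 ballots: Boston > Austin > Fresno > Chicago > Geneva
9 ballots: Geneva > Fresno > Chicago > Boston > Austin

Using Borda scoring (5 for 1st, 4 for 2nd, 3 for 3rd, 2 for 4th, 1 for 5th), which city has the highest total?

Fresno

Boston: 10×3 + 10×3 + 5×1 + 8×5 + 10×5 + 9×2 = 173
Chicago: 10×2 + 10×5 + 5×2 + 8×3 + 10×2 + 9×3 = 151
Fresno: 10×4 + 10×4 + 5×3 + 8×4 + 10×3 + 9×4 = 193
Geneva: 10×1 + 10×2 + 5×5 + 8×2 + 10×1 + 9×5 = 126
Austin: 10×5 + 10×1 + 5×4 + 8×1 + 10×4 + 9×1 = 137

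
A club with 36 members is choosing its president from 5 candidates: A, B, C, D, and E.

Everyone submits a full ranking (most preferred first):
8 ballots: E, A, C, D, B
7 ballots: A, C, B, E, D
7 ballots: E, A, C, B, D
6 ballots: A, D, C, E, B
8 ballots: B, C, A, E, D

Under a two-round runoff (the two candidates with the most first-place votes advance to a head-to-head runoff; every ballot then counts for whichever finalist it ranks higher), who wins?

Round 1 first-place votes: A 13, B 8, C 0, D 0, E 15. E and A advance.
Runoff: E is ranked above A on 15 ballots, A above E on 21.

A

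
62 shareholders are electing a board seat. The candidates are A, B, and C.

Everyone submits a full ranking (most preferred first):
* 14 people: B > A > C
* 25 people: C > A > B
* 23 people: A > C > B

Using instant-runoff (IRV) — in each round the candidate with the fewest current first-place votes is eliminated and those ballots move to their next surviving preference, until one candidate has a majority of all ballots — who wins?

A

Round 1: A 23, B 14, C 25. B eliminated.
Round 2: A 37, C 25. A has a majority (≥32).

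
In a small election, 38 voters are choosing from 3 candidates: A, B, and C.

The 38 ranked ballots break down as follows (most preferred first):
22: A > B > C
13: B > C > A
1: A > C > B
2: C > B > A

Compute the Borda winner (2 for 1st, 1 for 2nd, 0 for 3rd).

A: 22×2 + 13×0 + 1×2 + 2×0 = 46
B: 22×1 + 13×2 + 1×0 + 2×1 = 50
C: 22×0 + 13×1 + 1×1 + 2×2 = 18

B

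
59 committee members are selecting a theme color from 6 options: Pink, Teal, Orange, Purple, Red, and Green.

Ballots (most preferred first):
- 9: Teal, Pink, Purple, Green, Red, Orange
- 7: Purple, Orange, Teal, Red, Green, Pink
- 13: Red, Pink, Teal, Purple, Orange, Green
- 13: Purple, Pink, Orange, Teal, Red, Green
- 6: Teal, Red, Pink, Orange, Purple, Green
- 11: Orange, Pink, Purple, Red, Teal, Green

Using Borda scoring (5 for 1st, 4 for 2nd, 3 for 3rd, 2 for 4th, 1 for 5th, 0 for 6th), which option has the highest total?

Pink

Pink: 9×4 + 7×0 + 13×4 + 13×4 + 6×3 + 11×4 = 202
Teal: 9×5 + 7×3 + 13×3 + 13×2 + 6×5 + 11×1 = 172
Orange: 9×0 + 7×4 + 13×1 + 13×3 + 6×2 + 11×5 = 147
Purple: 9×3 + 7×5 + 13×2 + 13×5 + 6×1 + 11×3 = 192
Red: 9×1 + 7×2 + 13×5 + 13×1 + 6×4 + 11×2 = 147
Green: 9×2 + 7×1 + 13×0 + 13×0 + 6×0 + 11×0 = 25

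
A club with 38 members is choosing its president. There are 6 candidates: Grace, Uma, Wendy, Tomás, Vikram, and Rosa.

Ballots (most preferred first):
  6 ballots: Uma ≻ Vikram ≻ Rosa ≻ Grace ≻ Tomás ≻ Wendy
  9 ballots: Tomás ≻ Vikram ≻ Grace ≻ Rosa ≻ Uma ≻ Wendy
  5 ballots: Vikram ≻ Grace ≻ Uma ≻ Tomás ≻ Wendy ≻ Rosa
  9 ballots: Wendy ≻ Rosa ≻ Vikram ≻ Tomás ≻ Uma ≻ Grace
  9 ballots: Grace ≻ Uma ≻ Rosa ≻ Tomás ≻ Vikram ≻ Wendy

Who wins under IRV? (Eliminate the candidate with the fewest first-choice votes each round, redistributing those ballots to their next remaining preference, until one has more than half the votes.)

Round 1: Grace 9, Uma 6, Wendy 9, Tomás 9, Vikram 5, Rosa 0. Rosa eliminated.
Round 2: Grace 9, Uma 6, Wendy 9, Tomás 9, Vikram 5. Vikram eliminated.
Round 3: Grace 14, Uma 6, Wendy 9, Tomás 9. Uma eliminated.
Round 4: Grace 20, Wendy 9, Tomás 9. Grace has a majority (≥20).

Grace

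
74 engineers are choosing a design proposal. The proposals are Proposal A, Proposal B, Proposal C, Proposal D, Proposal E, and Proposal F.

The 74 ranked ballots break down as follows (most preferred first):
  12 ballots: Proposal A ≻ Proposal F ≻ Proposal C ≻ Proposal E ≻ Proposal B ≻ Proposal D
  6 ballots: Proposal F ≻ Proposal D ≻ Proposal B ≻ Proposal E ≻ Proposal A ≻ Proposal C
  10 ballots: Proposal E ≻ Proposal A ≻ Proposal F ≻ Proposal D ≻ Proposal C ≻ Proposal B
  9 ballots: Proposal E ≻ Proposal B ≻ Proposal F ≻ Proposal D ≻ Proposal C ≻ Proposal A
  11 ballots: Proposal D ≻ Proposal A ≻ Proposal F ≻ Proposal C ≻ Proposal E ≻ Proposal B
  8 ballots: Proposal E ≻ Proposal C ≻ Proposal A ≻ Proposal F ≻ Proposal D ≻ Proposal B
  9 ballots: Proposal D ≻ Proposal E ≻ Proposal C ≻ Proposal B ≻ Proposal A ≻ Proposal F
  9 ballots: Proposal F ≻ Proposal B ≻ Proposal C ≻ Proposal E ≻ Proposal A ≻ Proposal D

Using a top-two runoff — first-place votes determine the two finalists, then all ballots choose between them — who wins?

Round 1 first-place votes: Proposal A 12, Proposal B 0, Proposal C 0, Proposal D 20, Proposal E 27, Proposal F 15. Proposal E and Proposal D advance.
Runoff: Proposal E is ranked above Proposal D on 48 ballots, Proposal D above Proposal E on 26.

Proposal E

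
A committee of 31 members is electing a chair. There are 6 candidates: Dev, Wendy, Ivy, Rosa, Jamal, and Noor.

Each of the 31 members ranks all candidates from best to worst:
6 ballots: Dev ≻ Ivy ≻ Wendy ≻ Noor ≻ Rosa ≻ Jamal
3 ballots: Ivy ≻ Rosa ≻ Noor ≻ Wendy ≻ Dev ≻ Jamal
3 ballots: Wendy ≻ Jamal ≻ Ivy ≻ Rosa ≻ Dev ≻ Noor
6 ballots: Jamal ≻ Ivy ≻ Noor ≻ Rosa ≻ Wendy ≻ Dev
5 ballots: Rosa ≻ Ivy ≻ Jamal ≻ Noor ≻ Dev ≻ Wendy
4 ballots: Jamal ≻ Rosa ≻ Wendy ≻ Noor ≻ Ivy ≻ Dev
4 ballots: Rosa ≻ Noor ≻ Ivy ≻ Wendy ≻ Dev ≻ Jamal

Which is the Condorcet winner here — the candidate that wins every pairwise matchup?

Ivy

Ivy vs Dev: 25–6
Ivy vs Wendy: 24–7
Ivy vs Rosa: 18–13
Ivy vs Jamal: 18–13
Ivy vs Noor: 23–8
Ivy beats every other candidate.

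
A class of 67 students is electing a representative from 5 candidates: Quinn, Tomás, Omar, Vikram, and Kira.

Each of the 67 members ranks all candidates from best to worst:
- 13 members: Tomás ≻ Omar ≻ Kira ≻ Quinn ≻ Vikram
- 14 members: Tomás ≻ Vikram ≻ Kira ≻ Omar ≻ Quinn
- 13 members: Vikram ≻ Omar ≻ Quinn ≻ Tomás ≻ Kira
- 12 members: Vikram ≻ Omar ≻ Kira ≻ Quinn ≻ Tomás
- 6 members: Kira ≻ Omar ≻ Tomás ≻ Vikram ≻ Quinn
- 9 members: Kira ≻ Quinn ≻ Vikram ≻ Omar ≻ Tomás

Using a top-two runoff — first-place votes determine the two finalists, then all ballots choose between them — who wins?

Round 1 first-place votes: Quinn 0, Tomás 27, Omar 0, Vikram 25, Kira 15. Tomás and Vikram advance.
Runoff: Tomás is ranked above Vikram on 33 ballots, Vikram above Tomás on 34.

Vikram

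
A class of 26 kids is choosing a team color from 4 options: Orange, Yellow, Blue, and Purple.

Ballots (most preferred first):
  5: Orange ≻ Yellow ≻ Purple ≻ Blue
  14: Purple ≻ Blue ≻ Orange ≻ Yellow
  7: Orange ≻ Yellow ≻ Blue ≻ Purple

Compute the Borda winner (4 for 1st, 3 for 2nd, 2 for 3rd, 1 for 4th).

Orange

Orange: 5×4 + 14×2 + 7×4 = 76
Yellow: 5×3 + 14×1 + 7×3 = 50
Blue: 5×1 + 14×3 + 7×2 = 61
Purple: 5×2 + 14×4 + 7×1 = 73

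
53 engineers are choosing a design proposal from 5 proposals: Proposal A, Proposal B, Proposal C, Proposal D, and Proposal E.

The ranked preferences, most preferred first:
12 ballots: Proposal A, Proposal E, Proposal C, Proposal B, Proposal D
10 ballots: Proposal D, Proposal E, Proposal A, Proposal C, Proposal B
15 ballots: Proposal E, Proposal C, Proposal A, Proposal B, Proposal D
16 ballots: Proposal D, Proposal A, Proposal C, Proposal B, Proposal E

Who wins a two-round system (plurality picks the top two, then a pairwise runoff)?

Proposal E

Round 1 first-place votes: Proposal A 12, Proposal B 0, Proposal C 0, Proposal D 26, Proposal E 15. Proposal D and Proposal E advance.
Runoff: Proposal D is ranked above Proposal E on 26 ballots, Proposal E above Proposal D on 27.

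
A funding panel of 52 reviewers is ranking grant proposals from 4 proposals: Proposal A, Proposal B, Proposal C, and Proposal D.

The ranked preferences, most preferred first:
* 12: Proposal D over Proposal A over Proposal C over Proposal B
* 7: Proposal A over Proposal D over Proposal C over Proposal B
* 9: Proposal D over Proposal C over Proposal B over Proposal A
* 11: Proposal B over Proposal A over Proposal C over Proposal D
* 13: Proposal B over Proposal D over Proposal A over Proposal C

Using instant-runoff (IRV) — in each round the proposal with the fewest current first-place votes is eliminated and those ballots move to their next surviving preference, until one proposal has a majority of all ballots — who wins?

Round 1: Proposal A 7, Proposal B 24, Proposal C 0, Proposal D 21. Proposal C eliminated.
Round 2: Proposal A 7, Proposal B 24, Proposal D 21. Proposal A eliminated.
Round 3: Proposal B 24, Proposal D 28. Proposal D has a majority (≥27).

Proposal D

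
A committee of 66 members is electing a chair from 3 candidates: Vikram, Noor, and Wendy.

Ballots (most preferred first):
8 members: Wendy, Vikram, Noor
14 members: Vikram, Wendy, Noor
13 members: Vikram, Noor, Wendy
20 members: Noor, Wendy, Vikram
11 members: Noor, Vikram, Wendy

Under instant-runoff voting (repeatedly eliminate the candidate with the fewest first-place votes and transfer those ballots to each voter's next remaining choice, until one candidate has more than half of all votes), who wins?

Vikram

Round 1: Vikram 27, Noor 31, Wendy 8. Wendy eliminated.
Round 2: Vikram 35, Noor 31. Vikram has a majority (≥34).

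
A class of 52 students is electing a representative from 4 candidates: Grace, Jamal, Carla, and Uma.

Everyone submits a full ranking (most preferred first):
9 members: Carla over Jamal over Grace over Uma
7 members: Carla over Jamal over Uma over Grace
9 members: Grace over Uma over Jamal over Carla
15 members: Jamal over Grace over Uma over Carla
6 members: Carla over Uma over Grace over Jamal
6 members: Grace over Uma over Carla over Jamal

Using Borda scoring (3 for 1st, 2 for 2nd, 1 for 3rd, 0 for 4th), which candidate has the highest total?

Grace

Grace: 9×1 + 7×0 + 9×3 + 15×2 + 6×1 + 6×3 = 90
Jamal: 9×2 + 7×2 + 9×1 + 15×3 + 6×0 + 6×0 = 86
Carla: 9×3 + 7×3 + 9×0 + 15×0 + 6×3 + 6×1 = 72
Uma: 9×0 + 7×1 + 9×2 + 15×1 + 6×2 + 6×2 = 64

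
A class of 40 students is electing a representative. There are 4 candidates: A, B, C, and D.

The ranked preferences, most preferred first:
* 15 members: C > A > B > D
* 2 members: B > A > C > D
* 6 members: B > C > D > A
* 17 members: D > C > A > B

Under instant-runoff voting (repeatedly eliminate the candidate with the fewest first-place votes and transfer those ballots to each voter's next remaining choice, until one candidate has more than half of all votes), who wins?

C

Round 1: A 0, B 8, C 15, D 17. A eliminated.
Round 2: B 8, C 15, D 17. B eliminated.
Round 3: C 23, D 17. C has a majority (≥21).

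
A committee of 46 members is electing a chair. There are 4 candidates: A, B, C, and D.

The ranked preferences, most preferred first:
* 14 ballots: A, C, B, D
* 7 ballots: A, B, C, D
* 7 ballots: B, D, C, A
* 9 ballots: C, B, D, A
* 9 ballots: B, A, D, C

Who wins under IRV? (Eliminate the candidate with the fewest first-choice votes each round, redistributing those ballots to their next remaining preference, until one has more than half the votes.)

B

Round 1: A 21, B 16, C 9, D 0. D eliminated.
Round 2: A 21, B 16, C 9. C eliminated.
Round 3: A 21, B 25. B has a majority (≥24).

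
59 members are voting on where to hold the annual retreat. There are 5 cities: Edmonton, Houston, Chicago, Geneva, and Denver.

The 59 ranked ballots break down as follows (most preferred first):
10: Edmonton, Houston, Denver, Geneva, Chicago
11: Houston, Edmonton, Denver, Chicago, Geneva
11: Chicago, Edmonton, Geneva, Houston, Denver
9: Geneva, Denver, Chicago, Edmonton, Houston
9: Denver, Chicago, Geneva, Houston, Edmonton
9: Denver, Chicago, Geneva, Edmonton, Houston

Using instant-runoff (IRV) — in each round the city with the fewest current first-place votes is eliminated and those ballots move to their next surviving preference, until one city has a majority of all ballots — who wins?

Round 1: Edmonton 10, Houston 11, Chicago 11, Geneva 9, Denver 18. Geneva eliminated.
Round 2: Edmonton 10, Houston 11, Chicago 11, Denver 27. Edmonton eliminated.
Round 3: Houston 21, Chicago 11, Denver 27. Chicago eliminated.
Round 4: Houston 32, Denver 27. Houston has a majority (≥30).

Houston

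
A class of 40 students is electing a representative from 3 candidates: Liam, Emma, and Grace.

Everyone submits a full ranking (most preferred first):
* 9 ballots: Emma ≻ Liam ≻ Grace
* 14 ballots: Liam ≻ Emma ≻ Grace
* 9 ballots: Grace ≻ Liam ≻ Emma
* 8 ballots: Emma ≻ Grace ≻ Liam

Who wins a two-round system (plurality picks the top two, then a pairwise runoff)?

Liam

Round 1 first-place votes: Liam 14, Emma 17, Grace 9. Emma and Liam advance.
Runoff: Emma is ranked above Liam on 17 ballots, Liam above Emma on 23.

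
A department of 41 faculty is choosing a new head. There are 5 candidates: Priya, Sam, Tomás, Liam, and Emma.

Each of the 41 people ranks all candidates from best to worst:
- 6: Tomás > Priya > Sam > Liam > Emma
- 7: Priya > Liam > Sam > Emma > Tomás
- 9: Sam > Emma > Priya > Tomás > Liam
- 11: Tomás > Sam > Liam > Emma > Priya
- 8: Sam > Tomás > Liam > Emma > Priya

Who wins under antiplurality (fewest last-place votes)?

Last-place votes: Priya 19, Sam 0, Tomás 7, Liam 9, Emma 6.

Sam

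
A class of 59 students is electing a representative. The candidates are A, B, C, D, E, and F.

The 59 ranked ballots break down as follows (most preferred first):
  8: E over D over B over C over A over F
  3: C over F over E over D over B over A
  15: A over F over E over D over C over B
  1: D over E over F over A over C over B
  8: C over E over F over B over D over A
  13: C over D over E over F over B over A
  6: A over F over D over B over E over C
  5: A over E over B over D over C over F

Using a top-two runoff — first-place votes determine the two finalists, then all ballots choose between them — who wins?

C

Round 1 first-place votes: A 26, B 0, C 24, D 1, E 8, F 0. A and C advance.
Runoff: A is ranked above C on 27 ballots, C above A on 32.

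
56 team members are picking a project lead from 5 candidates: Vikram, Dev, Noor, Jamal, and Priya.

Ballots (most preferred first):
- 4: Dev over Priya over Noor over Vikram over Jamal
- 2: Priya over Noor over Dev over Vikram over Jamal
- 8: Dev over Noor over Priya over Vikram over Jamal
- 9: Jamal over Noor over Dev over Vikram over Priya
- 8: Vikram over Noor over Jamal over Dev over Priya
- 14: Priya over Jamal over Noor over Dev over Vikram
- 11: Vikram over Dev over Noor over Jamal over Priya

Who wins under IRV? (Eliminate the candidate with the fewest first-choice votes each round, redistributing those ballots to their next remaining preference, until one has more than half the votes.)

Round 1: Vikram 19, Dev 12, Noor 0, Jamal 9, Priya 16. Noor eliminated.
Round 2: Vikram 19, Dev 12, Jamal 9, Priya 16. Jamal eliminated.
Round 3: Vikram 19, Dev 21, Priya 16. Priya eliminated.
Round 4: Vikram 19, Dev 37. Dev has a majority (≥29).

Dev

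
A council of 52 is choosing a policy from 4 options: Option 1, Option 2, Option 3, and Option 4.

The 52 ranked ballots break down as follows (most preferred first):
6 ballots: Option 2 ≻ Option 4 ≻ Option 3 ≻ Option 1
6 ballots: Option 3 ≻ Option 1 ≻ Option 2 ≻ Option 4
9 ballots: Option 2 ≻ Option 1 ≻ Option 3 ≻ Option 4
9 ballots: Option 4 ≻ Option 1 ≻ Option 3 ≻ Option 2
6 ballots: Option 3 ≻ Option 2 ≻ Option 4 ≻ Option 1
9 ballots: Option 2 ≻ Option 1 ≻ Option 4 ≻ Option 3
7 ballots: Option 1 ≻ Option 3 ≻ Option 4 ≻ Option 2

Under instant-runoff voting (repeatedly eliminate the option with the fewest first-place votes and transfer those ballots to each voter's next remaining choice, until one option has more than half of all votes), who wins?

Option 3

Round 1: Option 1 7, Option 2 24, Option 3 12, Option 4 9. Option 1 eliminated.
Round 2: Option 2 24, Option 3 19, Option 4 9. Option 4 eliminated.
Round 3: Option 2 24, Option 3 28. Option 3 has a majority (≥27).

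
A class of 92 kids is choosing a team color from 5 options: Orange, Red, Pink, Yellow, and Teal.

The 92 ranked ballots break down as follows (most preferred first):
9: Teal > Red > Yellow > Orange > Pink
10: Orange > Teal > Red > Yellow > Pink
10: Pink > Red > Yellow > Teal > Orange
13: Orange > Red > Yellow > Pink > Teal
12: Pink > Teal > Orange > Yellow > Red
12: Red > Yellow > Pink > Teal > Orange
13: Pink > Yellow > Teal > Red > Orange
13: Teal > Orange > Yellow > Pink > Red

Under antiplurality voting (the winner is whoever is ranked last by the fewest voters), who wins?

Last-place votes: Orange 35, Red 25, Pink 19, Yellow 0, Teal 13.

Yellow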